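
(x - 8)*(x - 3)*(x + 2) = x^3 - 9*x^2 + 2*x + 48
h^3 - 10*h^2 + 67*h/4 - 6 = (h - 8)*(h - 3/2)*(h - 1/2)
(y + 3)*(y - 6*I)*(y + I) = y^3 + 3*y^2 - 5*I*y^2 + 6*y - 15*I*y + 18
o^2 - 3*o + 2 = (o - 2)*(o - 1)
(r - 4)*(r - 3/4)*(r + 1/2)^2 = r^4 - 15*r^3/4 - 3*r^2/2 + 29*r/16 + 3/4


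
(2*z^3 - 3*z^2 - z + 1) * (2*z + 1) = 4*z^4 - 4*z^3 - 5*z^2 + z + 1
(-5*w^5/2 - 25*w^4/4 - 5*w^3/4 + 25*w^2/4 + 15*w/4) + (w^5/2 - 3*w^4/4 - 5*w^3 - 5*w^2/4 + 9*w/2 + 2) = -2*w^5 - 7*w^4 - 25*w^3/4 + 5*w^2 + 33*w/4 + 2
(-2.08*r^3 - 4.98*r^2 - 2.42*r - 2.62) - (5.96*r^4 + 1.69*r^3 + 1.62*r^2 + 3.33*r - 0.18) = -5.96*r^4 - 3.77*r^3 - 6.6*r^2 - 5.75*r - 2.44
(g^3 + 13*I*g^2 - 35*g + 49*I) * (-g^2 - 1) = -g^5 - 13*I*g^4 + 34*g^3 - 62*I*g^2 + 35*g - 49*I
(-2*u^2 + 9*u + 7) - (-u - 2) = -2*u^2 + 10*u + 9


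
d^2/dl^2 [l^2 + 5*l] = 2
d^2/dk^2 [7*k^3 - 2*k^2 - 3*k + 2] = 42*k - 4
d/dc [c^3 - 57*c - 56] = 3*c^2 - 57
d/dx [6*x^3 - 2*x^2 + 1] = 2*x*(9*x - 2)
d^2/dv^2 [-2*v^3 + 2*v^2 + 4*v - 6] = 4 - 12*v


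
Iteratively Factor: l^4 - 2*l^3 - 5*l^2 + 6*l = (l - 1)*(l^3 - l^2 - 6*l) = l*(l - 1)*(l^2 - l - 6) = l*(l - 3)*(l - 1)*(l + 2)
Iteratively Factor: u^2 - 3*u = (u)*(u - 3)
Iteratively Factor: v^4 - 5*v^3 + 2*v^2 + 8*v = (v - 2)*(v^3 - 3*v^2 - 4*v) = (v - 2)*(v + 1)*(v^2 - 4*v) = v*(v - 2)*(v + 1)*(v - 4)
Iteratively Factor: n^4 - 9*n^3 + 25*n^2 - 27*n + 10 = (n - 1)*(n^3 - 8*n^2 + 17*n - 10) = (n - 5)*(n - 1)*(n^2 - 3*n + 2) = (n - 5)*(n - 1)^2*(n - 2)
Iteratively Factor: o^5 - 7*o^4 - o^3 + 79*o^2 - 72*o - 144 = (o + 3)*(o^4 - 10*o^3 + 29*o^2 - 8*o - 48) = (o - 4)*(o + 3)*(o^3 - 6*o^2 + 5*o + 12) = (o - 4)*(o + 1)*(o + 3)*(o^2 - 7*o + 12) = (o - 4)*(o - 3)*(o + 1)*(o + 3)*(o - 4)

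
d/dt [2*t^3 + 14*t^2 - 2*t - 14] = 6*t^2 + 28*t - 2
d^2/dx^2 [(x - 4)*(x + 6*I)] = 2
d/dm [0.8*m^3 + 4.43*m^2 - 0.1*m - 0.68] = 2.4*m^2 + 8.86*m - 0.1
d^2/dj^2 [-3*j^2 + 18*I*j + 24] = -6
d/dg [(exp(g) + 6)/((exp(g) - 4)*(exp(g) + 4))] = (-exp(2*g) - 12*exp(g) - 16)*exp(g)/(exp(4*g) - 32*exp(2*g) + 256)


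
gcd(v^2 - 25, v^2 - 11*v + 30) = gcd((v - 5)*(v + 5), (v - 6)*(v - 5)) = v - 5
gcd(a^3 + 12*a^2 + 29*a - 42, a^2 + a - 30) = a + 6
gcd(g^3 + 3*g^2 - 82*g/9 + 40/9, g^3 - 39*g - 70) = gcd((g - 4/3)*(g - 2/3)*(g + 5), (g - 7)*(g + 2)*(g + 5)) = g + 5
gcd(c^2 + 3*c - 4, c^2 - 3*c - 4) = 1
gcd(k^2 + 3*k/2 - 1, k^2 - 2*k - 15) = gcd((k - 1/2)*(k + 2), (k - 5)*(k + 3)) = 1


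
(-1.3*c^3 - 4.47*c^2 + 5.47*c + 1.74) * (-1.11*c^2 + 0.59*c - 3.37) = 1.443*c^5 + 4.1947*c^4 - 4.328*c^3 + 16.3598*c^2 - 17.4073*c - 5.8638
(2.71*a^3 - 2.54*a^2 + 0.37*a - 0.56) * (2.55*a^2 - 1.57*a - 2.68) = 6.9105*a^5 - 10.7317*a^4 - 2.3315*a^3 + 4.7983*a^2 - 0.1124*a + 1.5008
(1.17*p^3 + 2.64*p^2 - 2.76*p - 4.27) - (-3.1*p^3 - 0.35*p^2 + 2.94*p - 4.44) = 4.27*p^3 + 2.99*p^2 - 5.7*p + 0.170000000000001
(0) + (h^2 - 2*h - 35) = h^2 - 2*h - 35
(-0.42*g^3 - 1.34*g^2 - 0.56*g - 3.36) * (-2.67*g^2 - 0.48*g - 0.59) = 1.1214*g^5 + 3.7794*g^4 + 2.3862*g^3 + 10.0306*g^2 + 1.9432*g + 1.9824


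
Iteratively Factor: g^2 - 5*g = (g - 5)*(g)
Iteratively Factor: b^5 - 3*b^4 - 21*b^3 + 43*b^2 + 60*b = (b - 5)*(b^4 + 2*b^3 - 11*b^2 - 12*b) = b*(b - 5)*(b^3 + 2*b^2 - 11*b - 12) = b*(b - 5)*(b + 4)*(b^2 - 2*b - 3) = b*(b - 5)*(b + 1)*(b + 4)*(b - 3)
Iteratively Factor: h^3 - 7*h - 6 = (h + 2)*(h^2 - 2*h - 3) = (h + 1)*(h + 2)*(h - 3)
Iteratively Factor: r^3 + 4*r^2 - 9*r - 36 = (r + 4)*(r^2 - 9) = (r + 3)*(r + 4)*(r - 3)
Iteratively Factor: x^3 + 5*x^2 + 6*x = (x)*(x^2 + 5*x + 6) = x*(x + 3)*(x + 2)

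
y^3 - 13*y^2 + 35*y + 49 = (y - 7)^2*(y + 1)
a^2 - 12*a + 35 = (a - 7)*(a - 5)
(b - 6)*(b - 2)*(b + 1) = b^3 - 7*b^2 + 4*b + 12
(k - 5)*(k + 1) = k^2 - 4*k - 5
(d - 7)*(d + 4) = d^2 - 3*d - 28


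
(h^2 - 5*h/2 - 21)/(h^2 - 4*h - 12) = (h + 7/2)/(h + 2)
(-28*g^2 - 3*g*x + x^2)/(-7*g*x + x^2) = (4*g + x)/x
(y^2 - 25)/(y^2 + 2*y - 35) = (y + 5)/(y + 7)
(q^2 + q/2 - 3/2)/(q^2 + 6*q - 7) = (q + 3/2)/(q + 7)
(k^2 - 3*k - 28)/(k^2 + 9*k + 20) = (k - 7)/(k + 5)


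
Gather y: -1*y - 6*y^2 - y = -6*y^2 - 2*y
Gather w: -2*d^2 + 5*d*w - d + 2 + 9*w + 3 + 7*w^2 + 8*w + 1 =-2*d^2 - d + 7*w^2 + w*(5*d + 17) + 6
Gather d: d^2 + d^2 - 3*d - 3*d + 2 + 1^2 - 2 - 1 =2*d^2 - 6*d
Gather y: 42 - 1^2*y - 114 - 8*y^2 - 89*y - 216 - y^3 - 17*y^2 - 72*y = -y^3 - 25*y^2 - 162*y - 288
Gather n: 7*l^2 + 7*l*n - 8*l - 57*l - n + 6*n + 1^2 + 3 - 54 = 7*l^2 - 65*l + n*(7*l + 5) - 50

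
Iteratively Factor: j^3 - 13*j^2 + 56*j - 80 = (j - 5)*(j^2 - 8*j + 16) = (j - 5)*(j - 4)*(j - 4)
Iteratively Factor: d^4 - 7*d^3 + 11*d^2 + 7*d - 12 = (d - 1)*(d^3 - 6*d^2 + 5*d + 12) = (d - 3)*(d - 1)*(d^2 - 3*d - 4) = (d - 4)*(d - 3)*(d - 1)*(d + 1)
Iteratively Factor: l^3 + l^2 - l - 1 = (l + 1)*(l^2 - 1) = (l + 1)^2*(l - 1)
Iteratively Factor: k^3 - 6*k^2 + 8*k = (k)*(k^2 - 6*k + 8) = k*(k - 4)*(k - 2)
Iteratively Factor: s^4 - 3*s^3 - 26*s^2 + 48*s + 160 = (s - 5)*(s^3 + 2*s^2 - 16*s - 32) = (s - 5)*(s - 4)*(s^2 + 6*s + 8) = (s - 5)*(s - 4)*(s + 4)*(s + 2)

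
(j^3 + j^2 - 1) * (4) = 4*j^3 + 4*j^2 - 4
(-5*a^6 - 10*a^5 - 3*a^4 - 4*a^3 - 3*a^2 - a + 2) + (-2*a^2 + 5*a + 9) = -5*a^6 - 10*a^5 - 3*a^4 - 4*a^3 - 5*a^2 + 4*a + 11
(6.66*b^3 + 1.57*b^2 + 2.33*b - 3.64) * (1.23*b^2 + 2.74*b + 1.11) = 8.1918*b^5 + 20.1795*b^4 + 14.5603*b^3 + 3.6497*b^2 - 7.3873*b - 4.0404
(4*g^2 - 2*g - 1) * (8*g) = 32*g^3 - 16*g^2 - 8*g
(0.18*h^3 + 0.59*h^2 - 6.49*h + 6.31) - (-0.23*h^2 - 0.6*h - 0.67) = 0.18*h^3 + 0.82*h^2 - 5.89*h + 6.98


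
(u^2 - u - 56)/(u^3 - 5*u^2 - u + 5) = (u^2 - u - 56)/(u^3 - 5*u^2 - u + 5)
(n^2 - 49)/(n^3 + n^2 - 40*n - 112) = (n + 7)/(n^2 + 8*n + 16)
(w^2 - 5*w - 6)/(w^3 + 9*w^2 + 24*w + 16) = (w - 6)/(w^2 + 8*w + 16)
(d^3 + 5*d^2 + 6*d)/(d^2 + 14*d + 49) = d*(d^2 + 5*d + 6)/(d^2 + 14*d + 49)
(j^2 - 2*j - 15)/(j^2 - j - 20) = (j + 3)/(j + 4)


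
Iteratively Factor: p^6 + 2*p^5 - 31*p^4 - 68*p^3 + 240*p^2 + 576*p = (p + 3)*(p^5 - p^4 - 28*p^3 + 16*p^2 + 192*p) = p*(p + 3)*(p^4 - p^3 - 28*p^2 + 16*p + 192) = p*(p + 3)^2*(p^3 - 4*p^2 - 16*p + 64) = p*(p + 3)^2*(p + 4)*(p^2 - 8*p + 16) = p*(p - 4)*(p + 3)^2*(p + 4)*(p - 4)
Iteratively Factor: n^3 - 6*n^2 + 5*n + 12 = (n - 3)*(n^2 - 3*n - 4) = (n - 3)*(n + 1)*(n - 4)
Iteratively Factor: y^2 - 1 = (y + 1)*(y - 1)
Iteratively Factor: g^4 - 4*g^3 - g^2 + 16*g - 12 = (g + 2)*(g^3 - 6*g^2 + 11*g - 6) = (g - 2)*(g + 2)*(g^2 - 4*g + 3) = (g - 2)*(g - 1)*(g + 2)*(g - 3)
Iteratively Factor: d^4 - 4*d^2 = (d)*(d^3 - 4*d) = d^2*(d^2 - 4) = d^2*(d - 2)*(d + 2)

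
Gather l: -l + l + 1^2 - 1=0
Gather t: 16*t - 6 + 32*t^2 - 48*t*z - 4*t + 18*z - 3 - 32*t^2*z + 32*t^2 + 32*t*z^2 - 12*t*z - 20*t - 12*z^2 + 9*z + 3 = t^2*(64 - 32*z) + t*(32*z^2 - 60*z - 8) - 12*z^2 + 27*z - 6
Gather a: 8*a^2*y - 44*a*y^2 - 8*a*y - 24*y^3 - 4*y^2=8*a^2*y + a*(-44*y^2 - 8*y) - 24*y^3 - 4*y^2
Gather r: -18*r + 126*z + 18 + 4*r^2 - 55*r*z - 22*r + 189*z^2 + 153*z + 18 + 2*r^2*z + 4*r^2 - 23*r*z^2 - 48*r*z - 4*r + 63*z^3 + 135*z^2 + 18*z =r^2*(2*z + 8) + r*(-23*z^2 - 103*z - 44) + 63*z^3 + 324*z^2 + 297*z + 36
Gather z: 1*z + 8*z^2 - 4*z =8*z^2 - 3*z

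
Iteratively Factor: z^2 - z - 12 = (z + 3)*(z - 4)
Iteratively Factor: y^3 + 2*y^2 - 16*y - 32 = (y - 4)*(y^2 + 6*y + 8) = (y - 4)*(y + 2)*(y + 4)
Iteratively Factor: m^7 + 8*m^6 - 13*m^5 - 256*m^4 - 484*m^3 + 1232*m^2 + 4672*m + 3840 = (m + 4)*(m^6 + 4*m^5 - 29*m^4 - 140*m^3 + 76*m^2 + 928*m + 960) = (m + 4)^2*(m^5 - 29*m^3 - 24*m^2 + 172*m + 240) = (m + 2)*(m + 4)^2*(m^4 - 2*m^3 - 25*m^2 + 26*m + 120) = (m - 5)*(m + 2)*(m + 4)^2*(m^3 + 3*m^2 - 10*m - 24) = (m - 5)*(m - 3)*(m + 2)*(m + 4)^2*(m^2 + 6*m + 8) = (m - 5)*(m - 3)*(m + 2)^2*(m + 4)^2*(m + 4)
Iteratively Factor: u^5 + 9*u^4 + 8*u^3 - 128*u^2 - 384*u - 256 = (u + 4)*(u^4 + 5*u^3 - 12*u^2 - 80*u - 64) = (u + 4)^2*(u^3 + u^2 - 16*u - 16) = (u - 4)*(u + 4)^2*(u^2 + 5*u + 4) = (u - 4)*(u + 1)*(u + 4)^2*(u + 4)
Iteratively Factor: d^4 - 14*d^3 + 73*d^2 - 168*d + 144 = (d - 3)*(d^3 - 11*d^2 + 40*d - 48) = (d - 3)^2*(d^2 - 8*d + 16) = (d - 4)*(d - 3)^2*(d - 4)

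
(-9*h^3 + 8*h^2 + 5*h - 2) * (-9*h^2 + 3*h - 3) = 81*h^5 - 99*h^4 + 6*h^3 + 9*h^2 - 21*h + 6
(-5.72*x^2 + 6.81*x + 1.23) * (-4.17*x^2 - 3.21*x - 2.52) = 23.8524*x^4 - 10.0365*x^3 - 12.5748*x^2 - 21.1095*x - 3.0996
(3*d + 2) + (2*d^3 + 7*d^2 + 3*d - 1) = 2*d^3 + 7*d^2 + 6*d + 1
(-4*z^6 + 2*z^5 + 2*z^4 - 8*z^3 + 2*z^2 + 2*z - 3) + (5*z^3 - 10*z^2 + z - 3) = -4*z^6 + 2*z^5 + 2*z^4 - 3*z^3 - 8*z^2 + 3*z - 6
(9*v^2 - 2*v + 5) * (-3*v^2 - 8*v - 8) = -27*v^4 - 66*v^3 - 71*v^2 - 24*v - 40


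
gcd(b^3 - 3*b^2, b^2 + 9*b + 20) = 1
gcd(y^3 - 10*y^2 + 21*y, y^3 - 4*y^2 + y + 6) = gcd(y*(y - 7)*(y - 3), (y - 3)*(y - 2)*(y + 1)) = y - 3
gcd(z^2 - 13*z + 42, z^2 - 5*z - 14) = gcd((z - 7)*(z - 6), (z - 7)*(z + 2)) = z - 7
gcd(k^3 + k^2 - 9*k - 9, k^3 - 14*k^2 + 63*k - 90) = k - 3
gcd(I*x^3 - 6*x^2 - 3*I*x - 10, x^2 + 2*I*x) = x + 2*I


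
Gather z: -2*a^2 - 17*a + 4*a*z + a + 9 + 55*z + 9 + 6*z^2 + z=-2*a^2 - 16*a + 6*z^2 + z*(4*a + 56) + 18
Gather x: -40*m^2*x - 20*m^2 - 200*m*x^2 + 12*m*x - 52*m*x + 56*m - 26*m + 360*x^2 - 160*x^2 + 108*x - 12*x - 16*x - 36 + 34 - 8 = -20*m^2 + 30*m + x^2*(200 - 200*m) + x*(-40*m^2 - 40*m + 80) - 10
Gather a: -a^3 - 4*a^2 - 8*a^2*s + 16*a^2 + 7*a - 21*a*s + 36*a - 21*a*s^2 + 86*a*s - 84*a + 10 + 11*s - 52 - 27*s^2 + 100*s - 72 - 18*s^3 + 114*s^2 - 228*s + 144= -a^3 + a^2*(12 - 8*s) + a*(-21*s^2 + 65*s - 41) - 18*s^3 + 87*s^2 - 117*s + 30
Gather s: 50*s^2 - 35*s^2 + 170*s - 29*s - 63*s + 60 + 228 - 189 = 15*s^2 + 78*s + 99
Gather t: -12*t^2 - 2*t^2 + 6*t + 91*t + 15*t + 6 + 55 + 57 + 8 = -14*t^2 + 112*t + 126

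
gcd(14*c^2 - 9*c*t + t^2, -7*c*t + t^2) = -7*c + t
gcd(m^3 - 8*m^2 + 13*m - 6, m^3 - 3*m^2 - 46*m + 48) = m - 1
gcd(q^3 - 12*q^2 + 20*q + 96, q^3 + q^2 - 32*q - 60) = q^2 - 4*q - 12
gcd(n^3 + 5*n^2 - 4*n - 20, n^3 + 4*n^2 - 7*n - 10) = n^2 + 3*n - 10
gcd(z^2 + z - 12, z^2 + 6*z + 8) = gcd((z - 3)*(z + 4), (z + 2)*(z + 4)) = z + 4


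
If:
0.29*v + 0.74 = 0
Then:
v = -2.55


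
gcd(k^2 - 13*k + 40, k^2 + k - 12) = 1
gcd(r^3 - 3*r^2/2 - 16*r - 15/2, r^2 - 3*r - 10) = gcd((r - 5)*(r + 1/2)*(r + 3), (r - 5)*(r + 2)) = r - 5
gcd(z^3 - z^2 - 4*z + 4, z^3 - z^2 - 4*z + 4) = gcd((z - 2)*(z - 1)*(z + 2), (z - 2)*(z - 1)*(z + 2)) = z^3 - z^2 - 4*z + 4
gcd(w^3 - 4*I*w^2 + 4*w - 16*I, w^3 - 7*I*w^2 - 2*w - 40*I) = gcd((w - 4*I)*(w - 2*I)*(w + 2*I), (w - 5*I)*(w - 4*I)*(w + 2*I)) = w^2 - 2*I*w + 8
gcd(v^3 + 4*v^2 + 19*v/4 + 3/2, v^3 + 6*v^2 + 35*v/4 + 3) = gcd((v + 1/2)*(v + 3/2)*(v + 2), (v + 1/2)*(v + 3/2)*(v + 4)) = v^2 + 2*v + 3/4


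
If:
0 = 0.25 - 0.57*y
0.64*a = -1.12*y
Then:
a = -0.77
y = 0.44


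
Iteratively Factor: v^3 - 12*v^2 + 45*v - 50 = (v - 5)*(v^2 - 7*v + 10) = (v - 5)*(v - 2)*(v - 5)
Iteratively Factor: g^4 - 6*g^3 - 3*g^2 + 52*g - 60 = (g - 2)*(g^3 - 4*g^2 - 11*g + 30) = (g - 5)*(g - 2)*(g^2 + g - 6) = (g - 5)*(g - 2)^2*(g + 3)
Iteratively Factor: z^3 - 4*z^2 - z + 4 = (z - 1)*(z^2 - 3*z - 4) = (z - 4)*(z - 1)*(z + 1)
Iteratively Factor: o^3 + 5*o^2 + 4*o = (o + 4)*(o^2 + o) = (o + 1)*(o + 4)*(o)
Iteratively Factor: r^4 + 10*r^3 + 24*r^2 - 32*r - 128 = (r - 2)*(r^3 + 12*r^2 + 48*r + 64) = (r - 2)*(r + 4)*(r^2 + 8*r + 16) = (r - 2)*(r + 4)^2*(r + 4)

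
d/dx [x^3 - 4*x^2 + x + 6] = 3*x^2 - 8*x + 1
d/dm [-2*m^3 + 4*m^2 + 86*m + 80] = -6*m^2 + 8*m + 86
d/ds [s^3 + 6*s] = 3*s^2 + 6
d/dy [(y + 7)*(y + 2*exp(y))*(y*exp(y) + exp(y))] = (y^3 + 4*y^2*exp(y) + 11*y^2 + 36*y*exp(y) + 23*y + 44*exp(y) + 7)*exp(y)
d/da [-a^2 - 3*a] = -2*a - 3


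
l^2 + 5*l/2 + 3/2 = (l + 1)*(l + 3/2)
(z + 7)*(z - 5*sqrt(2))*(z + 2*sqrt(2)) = z^3 - 3*sqrt(2)*z^2 + 7*z^2 - 21*sqrt(2)*z - 20*z - 140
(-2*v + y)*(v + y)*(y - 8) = -2*v^2*y + 16*v^2 - v*y^2 + 8*v*y + y^3 - 8*y^2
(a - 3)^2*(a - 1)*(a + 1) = a^4 - 6*a^3 + 8*a^2 + 6*a - 9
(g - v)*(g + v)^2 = g^3 + g^2*v - g*v^2 - v^3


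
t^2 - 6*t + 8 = (t - 4)*(t - 2)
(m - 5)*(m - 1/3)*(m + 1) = m^3 - 13*m^2/3 - 11*m/3 + 5/3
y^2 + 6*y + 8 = (y + 2)*(y + 4)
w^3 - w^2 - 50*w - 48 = (w - 8)*(w + 1)*(w + 6)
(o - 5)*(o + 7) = o^2 + 2*o - 35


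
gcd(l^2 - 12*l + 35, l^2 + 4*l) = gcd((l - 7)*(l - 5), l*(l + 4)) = 1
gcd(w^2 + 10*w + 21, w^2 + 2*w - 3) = w + 3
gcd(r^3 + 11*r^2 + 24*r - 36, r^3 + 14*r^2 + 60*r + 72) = r^2 + 12*r + 36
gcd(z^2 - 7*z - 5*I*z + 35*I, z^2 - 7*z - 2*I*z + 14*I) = z - 7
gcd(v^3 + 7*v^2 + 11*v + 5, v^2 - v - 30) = v + 5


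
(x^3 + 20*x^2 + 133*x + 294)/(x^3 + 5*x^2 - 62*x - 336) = (x + 7)/(x - 8)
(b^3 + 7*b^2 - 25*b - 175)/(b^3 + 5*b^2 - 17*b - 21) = (b^2 - 25)/(b^2 - 2*b - 3)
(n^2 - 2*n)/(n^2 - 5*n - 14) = n*(2 - n)/(-n^2 + 5*n + 14)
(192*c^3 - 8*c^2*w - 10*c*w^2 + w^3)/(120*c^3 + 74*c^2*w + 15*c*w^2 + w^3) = (48*c^2 - 14*c*w + w^2)/(30*c^2 + 11*c*w + w^2)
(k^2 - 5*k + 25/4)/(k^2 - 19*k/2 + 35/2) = (k - 5/2)/(k - 7)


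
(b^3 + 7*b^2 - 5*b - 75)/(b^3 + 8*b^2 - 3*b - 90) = (b + 5)/(b + 6)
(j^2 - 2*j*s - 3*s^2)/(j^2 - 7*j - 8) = (-j^2 + 2*j*s + 3*s^2)/(-j^2 + 7*j + 8)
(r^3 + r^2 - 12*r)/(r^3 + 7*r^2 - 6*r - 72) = r/(r + 6)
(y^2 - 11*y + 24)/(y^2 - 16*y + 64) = (y - 3)/(y - 8)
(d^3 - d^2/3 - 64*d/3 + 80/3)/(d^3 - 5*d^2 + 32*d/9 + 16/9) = 3*(d + 5)/(3*d + 1)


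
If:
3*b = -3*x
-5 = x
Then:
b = 5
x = -5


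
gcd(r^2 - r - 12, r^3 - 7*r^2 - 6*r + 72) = r^2 - r - 12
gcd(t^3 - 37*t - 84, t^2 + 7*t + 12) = t^2 + 7*t + 12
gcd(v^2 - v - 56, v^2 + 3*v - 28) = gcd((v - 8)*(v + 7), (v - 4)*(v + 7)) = v + 7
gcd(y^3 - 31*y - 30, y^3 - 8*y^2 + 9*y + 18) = y^2 - 5*y - 6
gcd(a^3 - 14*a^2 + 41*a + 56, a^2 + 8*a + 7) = a + 1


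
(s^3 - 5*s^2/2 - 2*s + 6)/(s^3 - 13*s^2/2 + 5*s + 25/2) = (2*s^3 - 5*s^2 - 4*s + 12)/(2*s^3 - 13*s^2 + 10*s + 25)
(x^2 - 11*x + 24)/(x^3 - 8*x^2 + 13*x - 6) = (x^2 - 11*x + 24)/(x^3 - 8*x^2 + 13*x - 6)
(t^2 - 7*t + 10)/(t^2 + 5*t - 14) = (t - 5)/(t + 7)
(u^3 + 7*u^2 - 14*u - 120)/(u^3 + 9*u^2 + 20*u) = (u^2 + 2*u - 24)/(u*(u + 4))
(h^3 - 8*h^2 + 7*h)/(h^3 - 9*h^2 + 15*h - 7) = h/(h - 1)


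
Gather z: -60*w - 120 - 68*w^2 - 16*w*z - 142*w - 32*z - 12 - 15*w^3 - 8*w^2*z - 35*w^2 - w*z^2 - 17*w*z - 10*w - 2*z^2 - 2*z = -15*w^3 - 103*w^2 - 212*w + z^2*(-w - 2) + z*(-8*w^2 - 33*w - 34) - 132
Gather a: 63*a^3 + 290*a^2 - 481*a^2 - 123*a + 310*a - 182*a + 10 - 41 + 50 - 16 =63*a^3 - 191*a^2 + 5*a + 3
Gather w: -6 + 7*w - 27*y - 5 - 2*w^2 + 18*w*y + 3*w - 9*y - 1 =-2*w^2 + w*(18*y + 10) - 36*y - 12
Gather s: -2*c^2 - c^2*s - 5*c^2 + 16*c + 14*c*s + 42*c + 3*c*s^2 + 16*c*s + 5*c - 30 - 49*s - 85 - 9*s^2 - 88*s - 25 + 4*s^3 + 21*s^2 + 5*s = -7*c^2 + 63*c + 4*s^3 + s^2*(3*c + 12) + s*(-c^2 + 30*c - 132) - 140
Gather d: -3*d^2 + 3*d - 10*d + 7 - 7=-3*d^2 - 7*d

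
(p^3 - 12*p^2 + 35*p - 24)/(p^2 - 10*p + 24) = (p^3 - 12*p^2 + 35*p - 24)/(p^2 - 10*p + 24)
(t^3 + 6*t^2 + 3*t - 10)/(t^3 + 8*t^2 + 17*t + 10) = (t - 1)/(t + 1)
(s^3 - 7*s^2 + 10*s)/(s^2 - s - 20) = s*(s - 2)/(s + 4)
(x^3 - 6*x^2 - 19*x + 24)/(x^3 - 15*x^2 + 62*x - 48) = (x + 3)/(x - 6)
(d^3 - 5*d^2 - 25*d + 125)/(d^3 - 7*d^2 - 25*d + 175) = (d - 5)/(d - 7)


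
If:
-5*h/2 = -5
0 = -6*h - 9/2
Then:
No Solution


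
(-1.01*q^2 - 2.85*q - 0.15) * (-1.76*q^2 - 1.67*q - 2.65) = 1.7776*q^4 + 6.7027*q^3 + 7.7*q^2 + 7.803*q + 0.3975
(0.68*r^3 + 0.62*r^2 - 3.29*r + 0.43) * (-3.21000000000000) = -2.1828*r^3 - 1.9902*r^2 + 10.5609*r - 1.3803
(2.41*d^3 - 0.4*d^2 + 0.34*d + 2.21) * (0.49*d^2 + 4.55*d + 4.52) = 1.1809*d^5 + 10.7695*d^4 + 9.2398*d^3 + 0.8219*d^2 + 11.5923*d + 9.9892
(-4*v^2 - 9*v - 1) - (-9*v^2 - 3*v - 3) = 5*v^2 - 6*v + 2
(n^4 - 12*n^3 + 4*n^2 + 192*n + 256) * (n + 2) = n^5 - 10*n^4 - 20*n^3 + 200*n^2 + 640*n + 512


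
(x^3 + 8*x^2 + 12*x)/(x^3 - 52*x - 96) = x/(x - 8)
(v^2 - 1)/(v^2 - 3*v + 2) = (v + 1)/(v - 2)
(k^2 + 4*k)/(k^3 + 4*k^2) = 1/k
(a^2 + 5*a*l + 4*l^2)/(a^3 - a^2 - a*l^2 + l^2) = (a + 4*l)/(a^2 - a*l - a + l)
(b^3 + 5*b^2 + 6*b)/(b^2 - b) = (b^2 + 5*b + 6)/(b - 1)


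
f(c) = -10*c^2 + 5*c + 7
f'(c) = 5 - 20*c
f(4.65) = -185.98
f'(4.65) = -88.00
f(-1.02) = -8.50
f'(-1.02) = 25.40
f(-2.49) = -67.45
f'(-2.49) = 54.80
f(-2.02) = -43.90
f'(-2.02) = 45.40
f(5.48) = -265.90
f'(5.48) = -104.60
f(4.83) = -202.14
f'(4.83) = -91.60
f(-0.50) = 2.00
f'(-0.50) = 15.00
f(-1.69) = -30.01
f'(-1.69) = 38.80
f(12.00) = -1373.00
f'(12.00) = -235.00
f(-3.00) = -98.00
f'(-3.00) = 65.00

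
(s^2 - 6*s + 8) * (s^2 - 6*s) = s^4 - 12*s^3 + 44*s^2 - 48*s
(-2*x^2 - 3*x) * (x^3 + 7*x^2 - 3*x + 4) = -2*x^5 - 17*x^4 - 15*x^3 + x^2 - 12*x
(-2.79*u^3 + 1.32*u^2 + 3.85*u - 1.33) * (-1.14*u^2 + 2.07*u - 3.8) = 3.1806*u^5 - 7.2801*u^4 + 8.9454*u^3 + 4.4697*u^2 - 17.3831*u + 5.054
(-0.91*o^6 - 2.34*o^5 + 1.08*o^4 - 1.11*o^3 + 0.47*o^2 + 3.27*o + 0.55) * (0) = 0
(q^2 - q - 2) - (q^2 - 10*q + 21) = 9*q - 23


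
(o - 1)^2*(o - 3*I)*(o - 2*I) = o^4 - 2*o^3 - 5*I*o^3 - 5*o^2 + 10*I*o^2 + 12*o - 5*I*o - 6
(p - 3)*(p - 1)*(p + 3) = p^3 - p^2 - 9*p + 9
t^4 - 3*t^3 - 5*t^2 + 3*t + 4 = (t - 4)*(t - 1)*(t + 1)^2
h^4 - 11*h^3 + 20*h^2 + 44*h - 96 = (h - 8)*(h - 3)*(h - 2)*(h + 2)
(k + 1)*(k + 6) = k^2 + 7*k + 6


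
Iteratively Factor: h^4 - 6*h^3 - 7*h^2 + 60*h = (h)*(h^3 - 6*h^2 - 7*h + 60) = h*(h + 3)*(h^2 - 9*h + 20) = h*(h - 4)*(h + 3)*(h - 5)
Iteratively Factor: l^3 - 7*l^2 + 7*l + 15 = (l - 5)*(l^2 - 2*l - 3) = (l - 5)*(l + 1)*(l - 3)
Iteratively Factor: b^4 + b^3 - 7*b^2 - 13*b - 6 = (b + 1)*(b^3 - 7*b - 6) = (b + 1)*(b + 2)*(b^2 - 2*b - 3) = (b - 3)*(b + 1)*(b + 2)*(b + 1)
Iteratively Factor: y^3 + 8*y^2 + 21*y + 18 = (y + 2)*(y^2 + 6*y + 9) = (y + 2)*(y + 3)*(y + 3)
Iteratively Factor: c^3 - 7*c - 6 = (c + 1)*(c^2 - c - 6) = (c - 3)*(c + 1)*(c + 2)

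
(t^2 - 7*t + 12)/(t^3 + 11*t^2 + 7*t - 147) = (t - 4)/(t^2 + 14*t + 49)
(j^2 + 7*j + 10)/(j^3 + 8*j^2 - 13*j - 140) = (j + 2)/(j^2 + 3*j - 28)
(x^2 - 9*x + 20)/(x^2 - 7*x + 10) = (x - 4)/(x - 2)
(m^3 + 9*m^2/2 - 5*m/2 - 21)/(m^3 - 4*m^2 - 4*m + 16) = (2*m^2 + 13*m + 21)/(2*(m^2 - 2*m - 8))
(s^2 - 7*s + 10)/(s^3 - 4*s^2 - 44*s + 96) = (s - 5)/(s^2 - 2*s - 48)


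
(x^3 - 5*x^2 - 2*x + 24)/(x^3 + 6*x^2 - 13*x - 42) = (x - 4)/(x + 7)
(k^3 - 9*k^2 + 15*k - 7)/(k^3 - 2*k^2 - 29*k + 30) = (k^2 - 8*k + 7)/(k^2 - k - 30)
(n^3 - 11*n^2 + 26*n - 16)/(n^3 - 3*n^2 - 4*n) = (-n^3 + 11*n^2 - 26*n + 16)/(n*(-n^2 + 3*n + 4))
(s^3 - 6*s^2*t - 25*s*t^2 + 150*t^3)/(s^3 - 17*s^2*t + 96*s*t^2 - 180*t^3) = (s + 5*t)/(s - 6*t)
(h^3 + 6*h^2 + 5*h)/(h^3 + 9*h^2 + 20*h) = (h + 1)/(h + 4)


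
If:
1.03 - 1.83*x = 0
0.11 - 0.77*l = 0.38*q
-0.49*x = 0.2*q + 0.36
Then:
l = 1.71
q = -3.18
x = 0.56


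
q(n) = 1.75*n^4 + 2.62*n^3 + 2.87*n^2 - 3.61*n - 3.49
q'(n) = 7.0*n^3 + 7.86*n^2 + 5.74*n - 3.61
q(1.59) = 19.74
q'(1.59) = 53.53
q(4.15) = 737.29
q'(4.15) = 655.89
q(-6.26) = 2176.27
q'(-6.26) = -1448.73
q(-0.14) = -2.93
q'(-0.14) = -4.28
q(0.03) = -3.60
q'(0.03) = -3.43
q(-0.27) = -2.35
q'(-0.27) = -4.72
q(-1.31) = 5.43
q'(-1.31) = -13.38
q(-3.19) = 133.40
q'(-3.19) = -169.17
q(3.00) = 224.00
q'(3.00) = 273.35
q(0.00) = -3.49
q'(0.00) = -3.61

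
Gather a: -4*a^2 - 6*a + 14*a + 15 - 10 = -4*a^2 + 8*a + 5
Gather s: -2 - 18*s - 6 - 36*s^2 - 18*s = -36*s^2 - 36*s - 8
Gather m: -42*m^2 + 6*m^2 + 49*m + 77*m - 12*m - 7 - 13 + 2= -36*m^2 + 114*m - 18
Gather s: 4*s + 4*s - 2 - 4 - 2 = 8*s - 8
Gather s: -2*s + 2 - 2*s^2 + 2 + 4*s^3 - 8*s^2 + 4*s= 4*s^3 - 10*s^2 + 2*s + 4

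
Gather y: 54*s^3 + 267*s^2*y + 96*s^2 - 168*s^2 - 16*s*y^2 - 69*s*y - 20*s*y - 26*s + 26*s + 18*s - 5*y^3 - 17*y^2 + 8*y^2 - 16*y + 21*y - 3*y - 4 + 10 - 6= 54*s^3 - 72*s^2 + 18*s - 5*y^3 + y^2*(-16*s - 9) + y*(267*s^2 - 89*s + 2)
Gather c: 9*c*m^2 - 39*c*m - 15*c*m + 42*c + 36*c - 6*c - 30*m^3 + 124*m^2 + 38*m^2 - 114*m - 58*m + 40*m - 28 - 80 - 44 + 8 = c*(9*m^2 - 54*m + 72) - 30*m^3 + 162*m^2 - 132*m - 144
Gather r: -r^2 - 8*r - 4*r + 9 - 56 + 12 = -r^2 - 12*r - 35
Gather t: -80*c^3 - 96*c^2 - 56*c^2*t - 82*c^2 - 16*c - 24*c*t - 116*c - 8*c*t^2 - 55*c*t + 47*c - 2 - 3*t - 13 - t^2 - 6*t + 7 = -80*c^3 - 178*c^2 - 85*c + t^2*(-8*c - 1) + t*(-56*c^2 - 79*c - 9) - 8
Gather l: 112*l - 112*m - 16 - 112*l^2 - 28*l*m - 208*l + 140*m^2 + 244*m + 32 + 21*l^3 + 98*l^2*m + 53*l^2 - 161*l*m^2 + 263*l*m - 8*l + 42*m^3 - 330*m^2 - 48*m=21*l^3 + l^2*(98*m - 59) + l*(-161*m^2 + 235*m - 104) + 42*m^3 - 190*m^2 + 84*m + 16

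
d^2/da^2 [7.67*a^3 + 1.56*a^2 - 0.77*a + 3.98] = 46.02*a + 3.12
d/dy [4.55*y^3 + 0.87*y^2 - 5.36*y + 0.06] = 13.65*y^2 + 1.74*y - 5.36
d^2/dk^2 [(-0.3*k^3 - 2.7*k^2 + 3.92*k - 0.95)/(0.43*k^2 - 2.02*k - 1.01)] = (4.44089209850063e-16*k^4 - 5.949644*k^3 - 11.76195*k^2 + 13.329576*k - 30.081638)/(0.079507*k^6 - 1.120494*k^5 + 4.703469*k^4 - 2.978692*k^3 - 11.047683*k^2 - 6.181806*k - 1.030301)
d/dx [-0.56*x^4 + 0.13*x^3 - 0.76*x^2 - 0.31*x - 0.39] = -2.24*x^3 + 0.39*x^2 - 1.52*x - 0.31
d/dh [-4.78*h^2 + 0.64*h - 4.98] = 0.64 - 9.56*h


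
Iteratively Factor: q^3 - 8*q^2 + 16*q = (q)*(q^2 - 8*q + 16) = q*(q - 4)*(q - 4)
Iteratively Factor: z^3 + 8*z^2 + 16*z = (z)*(z^2 + 8*z + 16) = z*(z + 4)*(z + 4)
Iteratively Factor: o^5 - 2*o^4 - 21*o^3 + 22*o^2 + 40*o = (o)*(o^4 - 2*o^3 - 21*o^2 + 22*o + 40) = o*(o - 2)*(o^3 - 21*o - 20) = o*(o - 5)*(o - 2)*(o^2 + 5*o + 4) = o*(o - 5)*(o - 2)*(o + 1)*(o + 4)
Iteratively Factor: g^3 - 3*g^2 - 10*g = (g - 5)*(g^2 + 2*g) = g*(g - 5)*(g + 2)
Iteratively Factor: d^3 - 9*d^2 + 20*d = (d - 4)*(d^2 - 5*d) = d*(d - 4)*(d - 5)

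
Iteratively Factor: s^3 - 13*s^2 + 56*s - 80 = (s - 4)*(s^2 - 9*s + 20) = (s - 5)*(s - 4)*(s - 4)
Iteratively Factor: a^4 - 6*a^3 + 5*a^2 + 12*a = (a - 4)*(a^3 - 2*a^2 - 3*a) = (a - 4)*(a + 1)*(a^2 - 3*a) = a*(a - 4)*(a + 1)*(a - 3)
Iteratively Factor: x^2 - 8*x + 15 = (x - 3)*(x - 5)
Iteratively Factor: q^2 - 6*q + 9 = (q - 3)*(q - 3)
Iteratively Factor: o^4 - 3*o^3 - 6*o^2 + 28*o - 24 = (o - 2)*(o^3 - o^2 - 8*o + 12) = (o - 2)*(o + 3)*(o^2 - 4*o + 4) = (o - 2)^2*(o + 3)*(o - 2)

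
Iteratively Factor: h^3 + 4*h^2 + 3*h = (h + 1)*(h^2 + 3*h) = (h + 1)*(h + 3)*(h)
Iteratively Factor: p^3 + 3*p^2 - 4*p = (p)*(p^2 + 3*p - 4) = p*(p - 1)*(p + 4)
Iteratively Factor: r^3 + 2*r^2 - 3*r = (r - 1)*(r^2 + 3*r) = (r - 1)*(r + 3)*(r)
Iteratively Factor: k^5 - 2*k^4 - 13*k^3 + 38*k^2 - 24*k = (k)*(k^4 - 2*k^3 - 13*k^2 + 38*k - 24) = k*(k - 2)*(k^3 - 13*k + 12) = k*(k - 3)*(k - 2)*(k^2 + 3*k - 4) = k*(k - 3)*(k - 2)*(k + 4)*(k - 1)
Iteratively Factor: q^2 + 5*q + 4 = (q + 4)*(q + 1)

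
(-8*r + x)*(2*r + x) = -16*r^2 - 6*r*x + x^2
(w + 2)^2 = w^2 + 4*w + 4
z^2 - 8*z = z*(z - 8)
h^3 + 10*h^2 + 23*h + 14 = (h + 1)*(h + 2)*(h + 7)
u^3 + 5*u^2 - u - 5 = (u - 1)*(u + 1)*(u + 5)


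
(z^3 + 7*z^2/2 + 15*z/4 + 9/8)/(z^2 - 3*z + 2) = (8*z^3 + 28*z^2 + 30*z + 9)/(8*(z^2 - 3*z + 2))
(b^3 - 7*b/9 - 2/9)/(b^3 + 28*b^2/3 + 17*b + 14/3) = (3*b^2 - b - 2)/(3*(b^2 + 9*b + 14))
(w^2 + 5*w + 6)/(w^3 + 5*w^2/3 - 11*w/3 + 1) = 3*(w + 2)/(3*w^2 - 4*w + 1)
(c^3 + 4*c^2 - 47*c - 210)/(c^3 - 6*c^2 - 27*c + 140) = (c + 6)/(c - 4)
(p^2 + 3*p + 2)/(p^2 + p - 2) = (p + 1)/(p - 1)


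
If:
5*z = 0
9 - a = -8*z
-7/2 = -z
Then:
No Solution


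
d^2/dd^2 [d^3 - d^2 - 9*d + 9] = 6*d - 2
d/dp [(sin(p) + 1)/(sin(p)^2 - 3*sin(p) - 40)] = (-2*sin(p) + cos(p)^2 - 38)*cos(p)/((sin(p) - 8)^2*(sin(p) + 5)^2)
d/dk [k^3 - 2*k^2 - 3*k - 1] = 3*k^2 - 4*k - 3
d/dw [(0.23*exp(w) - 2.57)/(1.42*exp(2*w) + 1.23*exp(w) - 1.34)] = (-0.3266*exp(2*w) + 7.2988*exp(w) + 2.8529)*exp(w)/(2.0164*exp(4*w) + 3.4932*exp(3*w) - 2.2927*exp(2*w) - 3.2964*exp(w) + 1.7956)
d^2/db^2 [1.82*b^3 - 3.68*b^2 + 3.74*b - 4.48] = 10.92*b - 7.36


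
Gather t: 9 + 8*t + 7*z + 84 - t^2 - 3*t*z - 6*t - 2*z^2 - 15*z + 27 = -t^2 + t*(2 - 3*z) - 2*z^2 - 8*z + 120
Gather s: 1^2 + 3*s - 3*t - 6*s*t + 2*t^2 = s*(3 - 6*t) + 2*t^2 - 3*t + 1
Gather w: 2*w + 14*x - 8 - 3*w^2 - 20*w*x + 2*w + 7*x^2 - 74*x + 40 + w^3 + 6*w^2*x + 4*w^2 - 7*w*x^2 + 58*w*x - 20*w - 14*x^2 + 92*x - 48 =w^3 + w^2*(6*x + 1) + w*(-7*x^2 + 38*x - 16) - 7*x^2 + 32*x - 16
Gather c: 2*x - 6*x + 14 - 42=-4*x - 28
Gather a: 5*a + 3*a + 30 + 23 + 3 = 8*a + 56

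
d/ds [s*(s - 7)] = 2*s - 7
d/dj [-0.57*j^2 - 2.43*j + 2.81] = -1.14*j - 2.43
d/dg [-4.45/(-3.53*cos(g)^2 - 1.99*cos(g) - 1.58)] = (31.417*cos(g) + 8.8555)*sin(g)/(3.53*cos(g)^2 + 1.99*cos(g) + 1.58)^2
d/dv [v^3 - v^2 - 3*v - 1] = 3*v^2 - 2*v - 3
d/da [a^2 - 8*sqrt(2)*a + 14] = 2*a - 8*sqrt(2)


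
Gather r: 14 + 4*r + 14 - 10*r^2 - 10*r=-10*r^2 - 6*r + 28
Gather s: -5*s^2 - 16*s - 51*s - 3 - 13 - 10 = -5*s^2 - 67*s - 26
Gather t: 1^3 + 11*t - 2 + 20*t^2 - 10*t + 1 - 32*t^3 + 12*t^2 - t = -32*t^3 + 32*t^2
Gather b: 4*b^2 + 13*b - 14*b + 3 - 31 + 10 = 4*b^2 - b - 18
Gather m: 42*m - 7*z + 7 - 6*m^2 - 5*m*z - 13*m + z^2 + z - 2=-6*m^2 + m*(29 - 5*z) + z^2 - 6*z + 5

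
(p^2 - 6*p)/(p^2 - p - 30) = p/(p + 5)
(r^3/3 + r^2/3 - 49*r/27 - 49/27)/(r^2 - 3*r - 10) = (-9*r^3 - 9*r^2 + 49*r + 49)/(27*(-r^2 + 3*r + 10))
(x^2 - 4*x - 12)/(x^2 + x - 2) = (x - 6)/(x - 1)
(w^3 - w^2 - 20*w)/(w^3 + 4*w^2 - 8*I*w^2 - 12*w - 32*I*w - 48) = w*(w - 5)/(w^2 - 8*I*w - 12)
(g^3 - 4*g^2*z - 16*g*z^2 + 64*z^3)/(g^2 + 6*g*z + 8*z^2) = (g^2 - 8*g*z + 16*z^2)/(g + 2*z)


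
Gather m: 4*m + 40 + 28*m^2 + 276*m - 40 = 28*m^2 + 280*m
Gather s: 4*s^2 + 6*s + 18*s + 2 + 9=4*s^2 + 24*s + 11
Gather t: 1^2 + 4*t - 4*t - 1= 0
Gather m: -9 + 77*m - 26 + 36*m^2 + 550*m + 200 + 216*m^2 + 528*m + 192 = 252*m^2 + 1155*m + 357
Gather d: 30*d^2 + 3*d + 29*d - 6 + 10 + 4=30*d^2 + 32*d + 8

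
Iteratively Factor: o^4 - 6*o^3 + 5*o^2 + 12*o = (o)*(o^3 - 6*o^2 + 5*o + 12) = o*(o - 3)*(o^2 - 3*o - 4) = o*(o - 3)*(o + 1)*(o - 4)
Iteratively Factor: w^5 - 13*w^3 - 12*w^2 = (w + 1)*(w^4 - w^3 - 12*w^2) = w*(w + 1)*(w^3 - w^2 - 12*w) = w*(w - 4)*(w + 1)*(w^2 + 3*w) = w*(w - 4)*(w + 1)*(w + 3)*(w)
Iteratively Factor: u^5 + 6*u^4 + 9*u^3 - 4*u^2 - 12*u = (u + 2)*(u^4 + 4*u^3 + u^2 - 6*u) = u*(u + 2)*(u^3 + 4*u^2 + u - 6) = u*(u - 1)*(u + 2)*(u^2 + 5*u + 6) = u*(u - 1)*(u + 2)^2*(u + 3)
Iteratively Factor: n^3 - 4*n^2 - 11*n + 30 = (n - 2)*(n^2 - 2*n - 15) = (n - 2)*(n + 3)*(n - 5)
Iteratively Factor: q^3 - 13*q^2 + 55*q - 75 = (q - 5)*(q^2 - 8*q + 15) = (q - 5)*(q - 3)*(q - 5)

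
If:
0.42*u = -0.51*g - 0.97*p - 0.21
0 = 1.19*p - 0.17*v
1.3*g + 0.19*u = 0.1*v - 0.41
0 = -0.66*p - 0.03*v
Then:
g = -0.29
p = 0.00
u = -0.14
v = 0.00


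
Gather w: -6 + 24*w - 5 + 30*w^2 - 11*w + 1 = 30*w^2 + 13*w - 10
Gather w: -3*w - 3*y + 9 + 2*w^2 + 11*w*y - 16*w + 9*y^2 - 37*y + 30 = 2*w^2 + w*(11*y - 19) + 9*y^2 - 40*y + 39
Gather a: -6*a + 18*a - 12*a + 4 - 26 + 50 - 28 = 0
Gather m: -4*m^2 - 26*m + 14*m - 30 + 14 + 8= -4*m^2 - 12*m - 8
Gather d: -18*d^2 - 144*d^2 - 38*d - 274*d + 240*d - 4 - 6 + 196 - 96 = -162*d^2 - 72*d + 90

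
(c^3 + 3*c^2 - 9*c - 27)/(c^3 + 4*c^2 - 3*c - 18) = (c - 3)/(c - 2)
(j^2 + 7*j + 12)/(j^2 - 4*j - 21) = (j + 4)/(j - 7)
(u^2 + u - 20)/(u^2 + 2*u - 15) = (u - 4)/(u - 3)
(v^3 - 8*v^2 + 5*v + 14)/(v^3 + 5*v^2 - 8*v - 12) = (v - 7)/(v + 6)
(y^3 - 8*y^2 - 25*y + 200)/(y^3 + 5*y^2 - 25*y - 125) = (y - 8)/(y + 5)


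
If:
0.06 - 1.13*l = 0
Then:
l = 0.05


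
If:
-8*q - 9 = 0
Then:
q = -9/8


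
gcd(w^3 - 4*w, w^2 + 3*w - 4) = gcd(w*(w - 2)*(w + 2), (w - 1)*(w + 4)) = 1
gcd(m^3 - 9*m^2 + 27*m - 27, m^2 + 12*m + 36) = 1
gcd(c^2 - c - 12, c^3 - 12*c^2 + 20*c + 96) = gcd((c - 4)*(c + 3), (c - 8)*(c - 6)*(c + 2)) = 1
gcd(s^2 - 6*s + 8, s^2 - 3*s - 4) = s - 4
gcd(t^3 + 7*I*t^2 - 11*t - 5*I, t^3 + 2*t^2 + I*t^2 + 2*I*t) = t + I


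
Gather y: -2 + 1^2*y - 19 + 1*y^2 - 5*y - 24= y^2 - 4*y - 45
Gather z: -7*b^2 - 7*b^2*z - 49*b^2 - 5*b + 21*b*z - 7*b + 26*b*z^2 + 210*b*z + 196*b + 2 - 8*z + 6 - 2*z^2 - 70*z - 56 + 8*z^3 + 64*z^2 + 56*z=-56*b^2 + 184*b + 8*z^3 + z^2*(26*b + 62) + z*(-7*b^2 + 231*b - 22) - 48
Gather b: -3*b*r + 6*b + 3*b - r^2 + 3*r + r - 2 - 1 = b*(9 - 3*r) - r^2 + 4*r - 3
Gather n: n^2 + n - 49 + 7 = n^2 + n - 42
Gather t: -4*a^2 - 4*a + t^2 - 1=-4*a^2 - 4*a + t^2 - 1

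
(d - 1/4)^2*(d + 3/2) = d^3 + d^2 - 11*d/16 + 3/32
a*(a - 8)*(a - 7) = a^3 - 15*a^2 + 56*a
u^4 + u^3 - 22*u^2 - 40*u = u*(u - 5)*(u + 2)*(u + 4)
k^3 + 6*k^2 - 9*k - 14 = (k - 2)*(k + 1)*(k + 7)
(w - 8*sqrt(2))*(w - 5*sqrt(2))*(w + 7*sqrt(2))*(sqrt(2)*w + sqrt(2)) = sqrt(2)*w^4 - 12*w^3 + sqrt(2)*w^3 - 102*sqrt(2)*w^2 - 12*w^2 - 102*sqrt(2)*w + 1120*w + 1120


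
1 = 1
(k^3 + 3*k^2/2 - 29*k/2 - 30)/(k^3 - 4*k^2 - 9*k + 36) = (k + 5/2)/(k - 3)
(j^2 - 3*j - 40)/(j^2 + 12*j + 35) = (j - 8)/(j + 7)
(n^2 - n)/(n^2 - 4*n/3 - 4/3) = 3*n*(1 - n)/(-3*n^2 + 4*n + 4)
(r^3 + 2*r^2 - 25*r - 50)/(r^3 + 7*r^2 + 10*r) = (r - 5)/r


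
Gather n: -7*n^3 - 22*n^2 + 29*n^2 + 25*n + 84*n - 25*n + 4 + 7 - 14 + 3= -7*n^3 + 7*n^2 + 84*n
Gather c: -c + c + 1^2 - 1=0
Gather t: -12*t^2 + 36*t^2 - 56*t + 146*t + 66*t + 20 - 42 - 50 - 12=24*t^2 + 156*t - 84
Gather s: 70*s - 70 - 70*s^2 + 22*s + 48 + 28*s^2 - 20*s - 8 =-42*s^2 + 72*s - 30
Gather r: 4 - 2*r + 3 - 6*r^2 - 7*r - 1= -6*r^2 - 9*r + 6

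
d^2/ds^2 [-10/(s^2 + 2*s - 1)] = 20*(s^2 + 2*s - 4*(s + 1)^2 - 1)/(s^2 + 2*s - 1)^3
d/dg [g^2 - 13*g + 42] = 2*g - 13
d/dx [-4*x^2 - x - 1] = -8*x - 1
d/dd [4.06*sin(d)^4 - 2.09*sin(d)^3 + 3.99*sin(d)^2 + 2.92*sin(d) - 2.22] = (16.24*sin(d)^3 - 6.27*sin(d)^2 + 7.98*sin(d) + 2.92)*cos(d)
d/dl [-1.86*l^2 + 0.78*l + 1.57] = 0.78 - 3.72*l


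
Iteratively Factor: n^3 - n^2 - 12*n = (n)*(n^2 - n - 12) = n*(n + 3)*(n - 4)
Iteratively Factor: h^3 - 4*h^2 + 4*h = (h - 2)*(h^2 - 2*h) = h*(h - 2)*(h - 2)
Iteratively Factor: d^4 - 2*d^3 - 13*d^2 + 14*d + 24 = (d - 4)*(d^3 + 2*d^2 - 5*d - 6) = (d - 4)*(d + 1)*(d^2 + d - 6) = (d - 4)*(d + 1)*(d + 3)*(d - 2)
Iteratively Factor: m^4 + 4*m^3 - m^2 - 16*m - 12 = (m + 1)*(m^3 + 3*m^2 - 4*m - 12) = (m + 1)*(m + 3)*(m^2 - 4) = (m - 2)*(m + 1)*(m + 3)*(m + 2)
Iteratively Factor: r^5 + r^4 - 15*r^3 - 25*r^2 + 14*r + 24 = (r - 4)*(r^4 + 5*r^3 + 5*r^2 - 5*r - 6) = (r - 4)*(r - 1)*(r^3 + 6*r^2 + 11*r + 6) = (r - 4)*(r - 1)*(r + 2)*(r^2 + 4*r + 3) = (r - 4)*(r - 1)*(r + 2)*(r + 3)*(r + 1)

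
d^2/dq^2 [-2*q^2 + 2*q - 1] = -4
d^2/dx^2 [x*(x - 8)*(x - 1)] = 6*x - 18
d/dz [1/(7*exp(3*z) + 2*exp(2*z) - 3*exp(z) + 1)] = (-21*exp(2*z) - 4*exp(z) + 3)*exp(z)/(7*exp(3*z) + 2*exp(2*z) - 3*exp(z) + 1)^2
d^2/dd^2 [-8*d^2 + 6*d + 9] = -16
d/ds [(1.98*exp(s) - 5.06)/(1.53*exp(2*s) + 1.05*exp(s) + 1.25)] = (-3.0294*exp(2*s) + 15.4836*exp(s) + 7.788)*exp(s)/(2.3409*exp(4*s) + 3.213*exp(3*s) + 4.9275*exp(2*s) + 2.625*exp(s) + 1.5625)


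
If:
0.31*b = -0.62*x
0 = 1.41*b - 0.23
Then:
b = 0.16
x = -0.08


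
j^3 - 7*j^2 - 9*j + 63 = (j - 7)*(j - 3)*(j + 3)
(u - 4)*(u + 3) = u^2 - u - 12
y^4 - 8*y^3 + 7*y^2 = y^2*(y - 7)*(y - 1)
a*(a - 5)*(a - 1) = a^3 - 6*a^2 + 5*a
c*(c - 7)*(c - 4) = c^3 - 11*c^2 + 28*c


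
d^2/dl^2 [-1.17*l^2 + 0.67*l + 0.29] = -2.34000000000000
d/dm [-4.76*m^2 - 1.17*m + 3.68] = -9.52*m - 1.17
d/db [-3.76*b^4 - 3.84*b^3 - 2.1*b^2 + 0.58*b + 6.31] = -15.04*b^3 - 11.52*b^2 - 4.2*b + 0.58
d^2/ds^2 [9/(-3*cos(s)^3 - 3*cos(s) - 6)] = 3*(-9*(1 - cos(2*s))^3/8 + 17*(1 - cos(2*s))^2/4 - 7*cos(s)/2 + cos(2*s) - 9*cos(3*s)/2 - 9)/(cos(s)^3 + cos(s) + 2)^3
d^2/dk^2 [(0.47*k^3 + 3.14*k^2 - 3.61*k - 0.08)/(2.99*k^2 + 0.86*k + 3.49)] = (-7.105427357601e-15*k^5 - 89.809684*k^3 - 192.424584*k^2 + 259.137876*k + 99.712416)/(26.730899*k^6 + 23.065458*k^5 + 100.237059*k^4 + 54.481172*k^3 + 116.999109*k^2 + 31.424658*k + 42.508549)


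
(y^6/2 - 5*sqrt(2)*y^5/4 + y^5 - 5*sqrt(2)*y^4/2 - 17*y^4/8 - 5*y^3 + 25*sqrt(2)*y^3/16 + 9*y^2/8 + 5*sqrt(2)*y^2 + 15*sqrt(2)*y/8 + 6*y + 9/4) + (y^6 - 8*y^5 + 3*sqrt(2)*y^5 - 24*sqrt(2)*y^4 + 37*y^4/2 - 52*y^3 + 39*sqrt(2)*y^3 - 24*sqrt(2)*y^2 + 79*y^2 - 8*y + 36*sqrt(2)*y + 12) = 3*y^6/2 - 7*y^5 + 7*sqrt(2)*y^5/4 - 53*sqrt(2)*y^4/2 + 131*y^4/8 - 57*y^3 + 649*sqrt(2)*y^3/16 - 19*sqrt(2)*y^2 + 641*y^2/8 - 2*y + 303*sqrt(2)*y/8 + 57/4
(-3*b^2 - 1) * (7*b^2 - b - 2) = -21*b^4 + 3*b^3 - b^2 + b + 2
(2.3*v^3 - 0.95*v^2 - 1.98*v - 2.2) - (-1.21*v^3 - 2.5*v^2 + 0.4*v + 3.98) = 3.51*v^3 + 1.55*v^2 - 2.38*v - 6.18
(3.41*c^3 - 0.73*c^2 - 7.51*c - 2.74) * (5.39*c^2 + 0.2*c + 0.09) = 18.3799*c^5 - 3.2527*c^4 - 40.318*c^3 - 16.3363*c^2 - 1.2239*c - 0.2466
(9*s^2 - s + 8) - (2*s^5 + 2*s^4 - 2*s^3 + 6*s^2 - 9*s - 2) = -2*s^5 - 2*s^4 + 2*s^3 + 3*s^2 + 8*s + 10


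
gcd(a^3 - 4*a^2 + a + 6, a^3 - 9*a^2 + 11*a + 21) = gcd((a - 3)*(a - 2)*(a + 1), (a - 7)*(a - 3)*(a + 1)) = a^2 - 2*a - 3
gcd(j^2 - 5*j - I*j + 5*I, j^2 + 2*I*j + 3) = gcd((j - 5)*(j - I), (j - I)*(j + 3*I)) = j - I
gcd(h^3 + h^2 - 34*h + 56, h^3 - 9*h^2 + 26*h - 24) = h^2 - 6*h + 8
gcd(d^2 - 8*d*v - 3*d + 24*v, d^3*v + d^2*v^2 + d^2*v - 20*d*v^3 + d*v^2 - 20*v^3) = 1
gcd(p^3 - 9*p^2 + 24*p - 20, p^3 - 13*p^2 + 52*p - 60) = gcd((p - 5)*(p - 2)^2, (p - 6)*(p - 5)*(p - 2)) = p^2 - 7*p + 10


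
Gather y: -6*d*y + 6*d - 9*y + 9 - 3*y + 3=6*d + y*(-6*d - 12) + 12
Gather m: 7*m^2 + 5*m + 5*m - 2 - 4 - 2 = 7*m^2 + 10*m - 8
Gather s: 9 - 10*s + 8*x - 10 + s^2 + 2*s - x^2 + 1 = s^2 - 8*s - x^2 + 8*x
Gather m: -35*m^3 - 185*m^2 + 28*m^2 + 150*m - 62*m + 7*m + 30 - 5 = -35*m^3 - 157*m^2 + 95*m + 25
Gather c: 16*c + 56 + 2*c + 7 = 18*c + 63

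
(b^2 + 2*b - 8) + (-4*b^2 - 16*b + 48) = -3*b^2 - 14*b + 40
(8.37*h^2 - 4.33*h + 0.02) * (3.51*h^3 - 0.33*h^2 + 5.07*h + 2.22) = 29.3787*h^5 - 17.9604*h^4 + 43.935*h^3 - 3.3783*h^2 - 9.5112*h + 0.0444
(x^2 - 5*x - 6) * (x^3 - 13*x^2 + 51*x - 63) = x^5 - 18*x^4 + 110*x^3 - 240*x^2 + 9*x + 378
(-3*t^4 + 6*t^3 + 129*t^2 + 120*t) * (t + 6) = -3*t^5 - 12*t^4 + 165*t^3 + 894*t^2 + 720*t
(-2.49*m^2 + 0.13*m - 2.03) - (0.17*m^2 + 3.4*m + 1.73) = -2.66*m^2 - 3.27*m - 3.76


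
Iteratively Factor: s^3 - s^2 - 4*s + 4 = (s - 2)*(s^2 + s - 2) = (s - 2)*(s + 2)*(s - 1)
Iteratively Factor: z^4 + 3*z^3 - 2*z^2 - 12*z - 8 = (z + 1)*(z^3 + 2*z^2 - 4*z - 8) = (z + 1)*(z + 2)*(z^2 - 4) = (z - 2)*(z + 1)*(z + 2)*(z + 2)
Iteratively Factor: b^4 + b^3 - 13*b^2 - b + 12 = (b - 1)*(b^3 + 2*b^2 - 11*b - 12) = (b - 3)*(b - 1)*(b^2 + 5*b + 4) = (b - 3)*(b - 1)*(b + 4)*(b + 1)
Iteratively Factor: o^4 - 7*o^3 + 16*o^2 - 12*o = (o - 3)*(o^3 - 4*o^2 + 4*o) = (o - 3)*(o - 2)*(o^2 - 2*o) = o*(o - 3)*(o - 2)*(o - 2)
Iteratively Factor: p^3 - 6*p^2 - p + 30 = (p - 3)*(p^2 - 3*p - 10) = (p - 3)*(p + 2)*(p - 5)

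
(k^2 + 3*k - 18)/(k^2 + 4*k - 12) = (k - 3)/(k - 2)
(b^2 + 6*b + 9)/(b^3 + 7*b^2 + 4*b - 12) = (b^2 + 6*b + 9)/(b^3 + 7*b^2 + 4*b - 12)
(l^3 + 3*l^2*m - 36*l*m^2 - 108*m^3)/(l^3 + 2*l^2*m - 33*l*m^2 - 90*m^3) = (l + 6*m)/(l + 5*m)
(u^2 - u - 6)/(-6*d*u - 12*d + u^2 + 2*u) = (u - 3)/(-6*d + u)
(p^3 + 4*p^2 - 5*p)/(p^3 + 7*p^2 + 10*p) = (p - 1)/(p + 2)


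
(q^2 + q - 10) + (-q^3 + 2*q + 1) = -q^3 + q^2 + 3*q - 9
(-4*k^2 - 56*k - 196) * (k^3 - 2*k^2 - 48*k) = -4*k^5 - 48*k^4 + 108*k^3 + 3080*k^2 + 9408*k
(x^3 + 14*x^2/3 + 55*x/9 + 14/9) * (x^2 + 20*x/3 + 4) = x^5 + 34*x^4/3 + 371*x^3/9 + 1646*x^2/27 + 940*x/27 + 56/9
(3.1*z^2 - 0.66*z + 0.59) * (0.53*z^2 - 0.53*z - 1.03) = 1.643*z^4 - 1.9928*z^3 - 2.5305*z^2 + 0.3671*z - 0.6077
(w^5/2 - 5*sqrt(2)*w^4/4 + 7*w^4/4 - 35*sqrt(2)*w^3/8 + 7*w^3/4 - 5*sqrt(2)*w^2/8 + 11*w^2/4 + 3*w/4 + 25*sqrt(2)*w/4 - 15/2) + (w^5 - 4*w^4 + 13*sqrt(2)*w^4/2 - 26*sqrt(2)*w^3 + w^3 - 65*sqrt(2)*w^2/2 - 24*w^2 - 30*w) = 3*w^5/2 - 9*w^4/4 + 21*sqrt(2)*w^4/4 - 243*sqrt(2)*w^3/8 + 11*w^3/4 - 265*sqrt(2)*w^2/8 - 85*w^2/4 - 117*w/4 + 25*sqrt(2)*w/4 - 15/2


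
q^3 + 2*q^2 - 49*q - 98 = (q - 7)*(q + 2)*(q + 7)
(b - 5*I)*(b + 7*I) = b^2 + 2*I*b + 35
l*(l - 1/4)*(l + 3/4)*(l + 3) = l^4 + 7*l^3/2 + 21*l^2/16 - 9*l/16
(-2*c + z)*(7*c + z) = -14*c^2 + 5*c*z + z^2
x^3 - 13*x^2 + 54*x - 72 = (x - 6)*(x - 4)*(x - 3)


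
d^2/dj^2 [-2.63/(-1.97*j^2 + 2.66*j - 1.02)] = (-20.413534*j^2 + 27.563452*j + 2.63*(3.94*j - 2.66)*(7.88*j - 5.32) - 10.569444)/(1.97*j^2 - 2.66*j + 1.02)^3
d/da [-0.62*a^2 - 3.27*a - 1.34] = -1.24*a - 3.27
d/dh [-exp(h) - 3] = -exp(h)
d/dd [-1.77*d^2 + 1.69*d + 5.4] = 1.69 - 3.54*d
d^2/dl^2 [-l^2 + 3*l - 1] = -2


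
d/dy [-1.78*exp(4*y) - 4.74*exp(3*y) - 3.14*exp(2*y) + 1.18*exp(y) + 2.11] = (-7.12*exp(3*y) - 14.22*exp(2*y) - 6.28*exp(y) + 1.18)*exp(y)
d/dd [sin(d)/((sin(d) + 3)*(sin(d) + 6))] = (cos(d)^2 + 17)*cos(d)/((sin(d) + 3)^2*(sin(d) + 6)^2)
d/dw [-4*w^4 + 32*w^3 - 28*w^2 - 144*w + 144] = -16*w^3 + 96*w^2 - 56*w - 144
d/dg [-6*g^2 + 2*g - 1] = 2 - 12*g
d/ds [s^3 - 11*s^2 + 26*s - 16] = 3*s^2 - 22*s + 26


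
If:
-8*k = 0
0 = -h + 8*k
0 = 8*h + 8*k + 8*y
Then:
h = 0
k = 0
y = 0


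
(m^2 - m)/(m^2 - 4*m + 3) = m/(m - 3)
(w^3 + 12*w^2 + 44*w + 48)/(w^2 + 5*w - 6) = (w^2 + 6*w + 8)/(w - 1)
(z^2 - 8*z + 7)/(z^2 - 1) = (z - 7)/(z + 1)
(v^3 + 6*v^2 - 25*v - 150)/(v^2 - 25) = v + 6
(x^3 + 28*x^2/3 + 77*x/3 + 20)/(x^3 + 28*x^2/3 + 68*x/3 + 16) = (x^2 + 8*x + 15)/(x^2 + 8*x + 12)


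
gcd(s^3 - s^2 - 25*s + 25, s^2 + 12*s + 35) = s + 5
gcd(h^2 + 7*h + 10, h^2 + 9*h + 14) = h + 2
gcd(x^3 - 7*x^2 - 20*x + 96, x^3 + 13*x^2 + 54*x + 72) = x + 4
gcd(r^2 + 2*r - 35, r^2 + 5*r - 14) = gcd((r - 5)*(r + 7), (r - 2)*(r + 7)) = r + 7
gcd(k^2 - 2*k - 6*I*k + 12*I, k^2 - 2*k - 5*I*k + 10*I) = k - 2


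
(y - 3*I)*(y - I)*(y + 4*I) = y^3 + 13*y - 12*I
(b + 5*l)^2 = b^2 + 10*b*l + 25*l^2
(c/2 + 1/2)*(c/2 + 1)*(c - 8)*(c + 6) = c^4/4 + c^3/4 - 13*c^2 - 37*c - 24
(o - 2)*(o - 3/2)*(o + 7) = o^3 + 7*o^2/2 - 43*o/2 + 21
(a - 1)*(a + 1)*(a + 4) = a^3 + 4*a^2 - a - 4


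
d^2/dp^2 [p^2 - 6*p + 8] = 2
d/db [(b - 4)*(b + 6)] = 2*b + 2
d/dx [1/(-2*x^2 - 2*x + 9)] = 2*(2*x + 1)/(2*x^2 + 2*x - 9)^2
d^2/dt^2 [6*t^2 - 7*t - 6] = 12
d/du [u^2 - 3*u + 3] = 2*u - 3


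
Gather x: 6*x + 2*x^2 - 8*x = 2*x^2 - 2*x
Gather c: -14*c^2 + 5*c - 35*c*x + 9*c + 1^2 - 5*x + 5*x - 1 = -14*c^2 + c*(14 - 35*x)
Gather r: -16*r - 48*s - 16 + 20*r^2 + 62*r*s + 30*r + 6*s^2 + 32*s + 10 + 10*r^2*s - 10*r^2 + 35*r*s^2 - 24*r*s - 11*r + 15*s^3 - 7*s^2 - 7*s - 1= r^2*(10*s + 10) + r*(35*s^2 + 38*s + 3) + 15*s^3 - s^2 - 23*s - 7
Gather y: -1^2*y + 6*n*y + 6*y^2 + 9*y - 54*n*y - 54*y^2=-48*y^2 + y*(8 - 48*n)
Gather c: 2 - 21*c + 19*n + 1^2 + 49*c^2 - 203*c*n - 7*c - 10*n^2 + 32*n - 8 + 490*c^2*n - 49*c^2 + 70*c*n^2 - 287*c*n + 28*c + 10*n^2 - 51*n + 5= 490*c^2*n + c*(70*n^2 - 490*n)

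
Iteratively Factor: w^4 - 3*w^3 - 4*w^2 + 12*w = (w - 2)*(w^3 - w^2 - 6*w) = (w - 3)*(w - 2)*(w^2 + 2*w) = (w - 3)*(w - 2)*(w + 2)*(w)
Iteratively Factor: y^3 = (y)*(y^2) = y^2*(y)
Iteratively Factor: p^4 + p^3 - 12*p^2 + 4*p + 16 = (p + 4)*(p^3 - 3*p^2 + 4) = (p - 2)*(p + 4)*(p^2 - p - 2) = (p - 2)^2*(p + 4)*(p + 1)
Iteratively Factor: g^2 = (g)*(g)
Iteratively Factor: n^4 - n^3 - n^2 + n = (n + 1)*(n^3 - 2*n^2 + n) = (n - 1)*(n + 1)*(n^2 - n) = n*(n - 1)*(n + 1)*(n - 1)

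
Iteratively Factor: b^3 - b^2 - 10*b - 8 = (b + 2)*(b^2 - 3*b - 4) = (b + 1)*(b + 2)*(b - 4)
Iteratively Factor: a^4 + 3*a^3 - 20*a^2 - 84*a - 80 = (a + 2)*(a^3 + a^2 - 22*a - 40) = (a - 5)*(a + 2)*(a^2 + 6*a + 8) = (a - 5)*(a + 2)^2*(a + 4)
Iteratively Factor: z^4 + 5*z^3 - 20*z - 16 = (z - 2)*(z^3 + 7*z^2 + 14*z + 8) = (z - 2)*(z + 2)*(z^2 + 5*z + 4) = (z - 2)*(z + 2)*(z + 4)*(z + 1)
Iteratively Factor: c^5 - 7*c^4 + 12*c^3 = (c)*(c^4 - 7*c^3 + 12*c^2) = c^2*(c^3 - 7*c^2 + 12*c) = c^2*(c - 4)*(c^2 - 3*c) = c^3*(c - 4)*(c - 3)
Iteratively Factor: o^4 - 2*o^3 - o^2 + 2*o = (o + 1)*(o^3 - 3*o^2 + 2*o) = (o - 1)*(o + 1)*(o^2 - 2*o) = (o - 2)*(o - 1)*(o + 1)*(o)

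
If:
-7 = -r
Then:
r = 7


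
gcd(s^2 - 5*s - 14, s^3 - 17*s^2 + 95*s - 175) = s - 7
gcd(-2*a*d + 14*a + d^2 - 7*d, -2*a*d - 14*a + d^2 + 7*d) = 2*a - d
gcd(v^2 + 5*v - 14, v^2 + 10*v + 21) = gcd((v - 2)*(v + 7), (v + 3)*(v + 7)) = v + 7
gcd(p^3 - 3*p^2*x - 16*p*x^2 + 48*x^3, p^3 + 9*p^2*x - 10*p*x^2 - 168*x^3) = -p + 4*x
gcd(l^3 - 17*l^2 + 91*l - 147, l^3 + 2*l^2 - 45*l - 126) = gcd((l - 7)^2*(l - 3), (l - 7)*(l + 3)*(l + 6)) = l - 7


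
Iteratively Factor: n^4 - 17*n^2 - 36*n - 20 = (n + 2)*(n^3 - 2*n^2 - 13*n - 10) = (n - 5)*(n + 2)*(n^2 + 3*n + 2) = (n - 5)*(n + 1)*(n + 2)*(n + 2)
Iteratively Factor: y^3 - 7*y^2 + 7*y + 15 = (y + 1)*(y^2 - 8*y + 15) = (y - 5)*(y + 1)*(y - 3)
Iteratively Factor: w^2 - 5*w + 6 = (w - 2)*(w - 3)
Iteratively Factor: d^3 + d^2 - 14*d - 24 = (d + 3)*(d^2 - 2*d - 8) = (d - 4)*(d + 3)*(d + 2)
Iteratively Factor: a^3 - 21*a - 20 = (a + 1)*(a^2 - a - 20) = (a + 1)*(a + 4)*(a - 5)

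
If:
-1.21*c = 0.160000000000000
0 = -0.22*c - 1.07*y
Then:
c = -0.13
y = 0.03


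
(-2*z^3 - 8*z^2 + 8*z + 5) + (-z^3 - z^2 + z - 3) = -3*z^3 - 9*z^2 + 9*z + 2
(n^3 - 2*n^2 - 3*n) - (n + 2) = n^3 - 2*n^2 - 4*n - 2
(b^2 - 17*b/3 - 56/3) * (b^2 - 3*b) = b^4 - 26*b^3/3 - 5*b^2/3 + 56*b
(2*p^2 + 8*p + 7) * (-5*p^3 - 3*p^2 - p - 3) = -10*p^5 - 46*p^4 - 61*p^3 - 35*p^2 - 31*p - 21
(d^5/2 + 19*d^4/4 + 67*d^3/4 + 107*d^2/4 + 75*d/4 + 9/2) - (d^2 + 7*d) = d^5/2 + 19*d^4/4 + 67*d^3/4 + 103*d^2/4 + 47*d/4 + 9/2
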